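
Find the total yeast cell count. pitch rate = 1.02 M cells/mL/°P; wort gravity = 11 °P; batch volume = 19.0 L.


cells (billions) = rate · V_L · °P
cells = 1.02 · 19.0 · 11

213.1800 billion cells


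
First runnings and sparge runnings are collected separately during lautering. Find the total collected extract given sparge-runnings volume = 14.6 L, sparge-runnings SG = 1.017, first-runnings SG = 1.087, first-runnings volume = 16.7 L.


total = Σ (SG_i − 1)·1000·V_i
first = (1.087 − 1)·1000·16.7 = 1452.9000
sparge = (1.017 − 1)·1000·14.6 = 248.2000
total = 1452.9000 + 248.2000

1701.1000 gravity·L


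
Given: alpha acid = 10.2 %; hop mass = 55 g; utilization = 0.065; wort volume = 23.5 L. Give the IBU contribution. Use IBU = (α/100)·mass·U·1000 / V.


IBU = (10.2/100)·55·0.065·1000 / 23.5

15.5170 IBU


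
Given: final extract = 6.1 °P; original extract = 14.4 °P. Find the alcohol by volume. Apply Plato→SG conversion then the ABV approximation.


SG = 259/(259 − P);  ABV = (OG − FG)·131.25
OG = 259/(259 − 14.4) = 1.0589
FG = 259/(259 − 6.1) = 1.0241
ABV = (1.0589 − 1.0241)·131.25

4.5611 % ABV


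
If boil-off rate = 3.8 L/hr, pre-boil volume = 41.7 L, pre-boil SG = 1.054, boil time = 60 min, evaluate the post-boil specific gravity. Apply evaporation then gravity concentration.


V_post = V_pre − rate·(t/60);  SG_post = 1 + (SG_pre−1)·V_pre/V_post
V_post = 41.7 − 3.8·(60/60) = 37.9000
SG_post = 1 + (1.054 − 1)·41.7/37.9000

1.0594


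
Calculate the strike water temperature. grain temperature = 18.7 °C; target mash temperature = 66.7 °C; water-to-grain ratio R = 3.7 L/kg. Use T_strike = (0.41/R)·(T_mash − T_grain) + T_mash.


T_strike = (0.41/3.7)·(66.7 − 18.7) + 66.7

72.0189 °C


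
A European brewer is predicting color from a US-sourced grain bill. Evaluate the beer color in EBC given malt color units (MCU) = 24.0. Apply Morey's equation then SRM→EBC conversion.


SRM = 1.4922·MCU^0.6859;  EBC = SRM·1.97
SRM = 1.4922·24.0^0.6859 = 13.1982
EBC = 13.1982·1.97

26.0004 EBC


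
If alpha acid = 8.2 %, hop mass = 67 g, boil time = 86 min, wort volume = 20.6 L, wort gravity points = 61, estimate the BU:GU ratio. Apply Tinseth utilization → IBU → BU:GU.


U = 1.65·0.000125^(GP/1000)·(1−e^(−0.04t))/4.15;  IBU = (α/100)·m·U·1000/V;  BU:GU = IBU/GP
U = 1.65·0.000125^(61/1000)·(1−e^(−0.04·86))/4.15 = 0.2224
IBU = (8.2/100)·67·0.2224·1000/20.6 = 59.3219
BU:GU = 59.3219/61

0.9725


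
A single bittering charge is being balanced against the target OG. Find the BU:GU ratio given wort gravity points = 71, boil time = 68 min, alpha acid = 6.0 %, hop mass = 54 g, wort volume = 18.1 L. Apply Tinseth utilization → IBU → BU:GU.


U = 1.65·0.000125^(GP/1000)·(1−e^(−0.04t))/4.15;  IBU = (α/100)·m·U·1000/V;  BU:GU = IBU/GP
U = 1.65·0.000125^(71/1000)·(1−e^(−0.04·68))/4.15 = 0.1962
IBU = (6.0/100)·54·0.1962·1000/18.1 = 35.1227
BU:GU = 35.1227/71

0.4947


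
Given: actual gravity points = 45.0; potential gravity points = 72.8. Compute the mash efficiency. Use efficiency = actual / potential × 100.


efficiency = 45.0 / 72.8 × 100

61.8132 %


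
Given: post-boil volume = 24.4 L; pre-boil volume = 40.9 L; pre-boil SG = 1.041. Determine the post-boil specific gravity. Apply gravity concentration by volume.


SG_post = 1 + (SG_pre − 1)·V_pre/V_post
pts_pre = (1.041 − 1)·1000 = 41.0000
pts_post = 41.0000·40.9/24.4 = 68.7254
SG_post = 1 + 68.7254/1000

1.0687


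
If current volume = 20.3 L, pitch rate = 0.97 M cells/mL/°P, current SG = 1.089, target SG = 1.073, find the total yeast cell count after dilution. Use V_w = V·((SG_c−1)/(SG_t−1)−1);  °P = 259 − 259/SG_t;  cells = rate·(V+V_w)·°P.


V_w = 20.3·((1.089−1)/(1.073−1)−1) = 4.4493
V_final = 20.3 + 4.4493 = 24.7493
°P = 259 − 259/1.073 = 17.6207
cells = 0.97·24.7493·17.6207

423.0170 billion cells


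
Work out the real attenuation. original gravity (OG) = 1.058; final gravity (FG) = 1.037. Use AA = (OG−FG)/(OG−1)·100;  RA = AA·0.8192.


AA = (1.058 − 1.037)/(1.058 − 1)·100 = 36.2069
RA = 36.2069·0.8192

29.6607 %


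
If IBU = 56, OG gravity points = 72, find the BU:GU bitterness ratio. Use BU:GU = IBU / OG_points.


BU:GU = 56 / 72

0.7778


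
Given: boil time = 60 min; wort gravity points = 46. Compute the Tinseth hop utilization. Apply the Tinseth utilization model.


U = 1.65·0.000125^(GP/1000) · (1 − e^(−0.04·t))/4.15
bigness = 1.65·0.000125^(46/1000) = 1.0913
boil_factor = (1 − e^(−0.04·60))/4.15 = 0.2191
U = 1.0913 · 0.2191

0.2391


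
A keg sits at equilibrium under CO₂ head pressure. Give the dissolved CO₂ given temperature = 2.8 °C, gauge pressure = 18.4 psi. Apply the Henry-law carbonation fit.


vols = (P + 14.695)·(0.01821 + 0.09011·e^(−0.04·T))
vols = (18.4 + 14.695)·(0.01821 + 0.09011·e^(−0.04·2.8))

3.2689 volumes


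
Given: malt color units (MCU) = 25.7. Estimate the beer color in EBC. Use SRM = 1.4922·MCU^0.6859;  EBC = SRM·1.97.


SRM = 1.4922·25.7^0.6859 = 13.8325
EBC = 13.8325·1.97

27.2500 EBC


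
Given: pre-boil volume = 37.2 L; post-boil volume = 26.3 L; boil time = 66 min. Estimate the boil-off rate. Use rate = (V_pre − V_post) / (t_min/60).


rate = (37.2 − 26.3) / (66/60)

9.9091 L/hr


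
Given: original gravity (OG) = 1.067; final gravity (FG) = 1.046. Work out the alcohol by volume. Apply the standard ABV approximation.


ABV = (OG − FG) · 131.25
ABV = (1.067 − 1.046) · 131.25

2.7562 % ABV


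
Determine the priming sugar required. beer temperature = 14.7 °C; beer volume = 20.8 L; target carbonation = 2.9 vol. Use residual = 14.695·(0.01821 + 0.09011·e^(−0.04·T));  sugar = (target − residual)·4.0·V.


residual = 14.695·(0.01821 + 0.09011·e^(−0.04·14.7)) = 1.0031
sugar = (2.9 − 1.0031)·4.0·20.8

157.8232 g


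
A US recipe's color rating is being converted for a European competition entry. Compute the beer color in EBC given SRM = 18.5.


EBC = SRM · 1.97
EBC = 18.5 · 1.97

36.4450 EBC


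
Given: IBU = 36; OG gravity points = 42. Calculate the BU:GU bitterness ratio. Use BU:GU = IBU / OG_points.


BU:GU = 36 / 42

0.8571


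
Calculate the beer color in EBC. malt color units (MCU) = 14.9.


SRM = 1.4922·MCU^0.6859;  EBC = SRM·1.97
SRM = 1.4922·14.9^0.6859 = 9.5173
EBC = 9.5173·1.97

18.7492 EBC


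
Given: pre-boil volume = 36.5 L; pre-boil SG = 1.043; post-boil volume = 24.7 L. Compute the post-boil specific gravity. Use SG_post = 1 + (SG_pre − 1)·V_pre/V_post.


pts_pre = (1.043 − 1)·1000 = 43.0000
pts_post = 43.0000·36.5/24.7 = 63.5425
SG_post = 1 + 63.5425/1000

1.0635


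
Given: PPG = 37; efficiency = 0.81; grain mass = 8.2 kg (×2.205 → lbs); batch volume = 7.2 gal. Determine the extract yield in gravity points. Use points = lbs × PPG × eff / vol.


lbs = 8.2 × 2.205 = 18.0810
points = 18.0810 × 37 × 0.81 / 7.2

75.2622 points


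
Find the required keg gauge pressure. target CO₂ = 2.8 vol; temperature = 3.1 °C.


psi = vols/(0.01821 + 0.09011·e^(−0.04·T)) − 14.695
psi = 2.8/(0.01821 + 0.09011·e^(−0.04·3.1)) − 14.695

13.9315 psi


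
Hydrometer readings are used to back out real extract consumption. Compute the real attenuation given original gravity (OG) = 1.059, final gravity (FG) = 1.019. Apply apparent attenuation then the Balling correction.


AA = (OG−FG)/(OG−1)·100;  RA = AA·0.8192
AA = (1.059 − 1.019)/(1.059 − 1)·100 = 67.7966
RA = 67.7966·0.8192

55.5390 %


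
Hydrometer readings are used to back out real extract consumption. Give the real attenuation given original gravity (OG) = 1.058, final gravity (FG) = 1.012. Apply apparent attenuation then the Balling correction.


AA = (OG−FG)/(OG−1)·100;  RA = AA·0.8192
AA = (1.058 − 1.012)/(1.058 − 1)·100 = 79.3103
RA = 79.3103·0.8192

64.9710 %


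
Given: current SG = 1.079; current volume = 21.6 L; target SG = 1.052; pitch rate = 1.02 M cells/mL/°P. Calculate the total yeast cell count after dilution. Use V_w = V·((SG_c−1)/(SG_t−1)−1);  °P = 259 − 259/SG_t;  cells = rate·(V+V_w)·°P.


V_w = 21.6·((1.079−1)/(1.052−1)−1) = 11.2154
V_final = 21.6 + 11.2154 = 32.8154
°P = 259 − 259/1.052 = 12.8023
cells = 1.02·32.8154·12.8023

428.5140 billion cells


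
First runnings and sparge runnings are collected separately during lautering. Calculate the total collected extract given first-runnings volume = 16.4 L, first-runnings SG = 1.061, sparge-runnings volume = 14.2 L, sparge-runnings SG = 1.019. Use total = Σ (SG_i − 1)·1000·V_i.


first = (1.061 − 1)·1000·16.4 = 1000.4000
sparge = (1.019 − 1)·1000·14.2 = 269.8000
total = 1000.4000 + 269.8000

1270.2000 gravity·L


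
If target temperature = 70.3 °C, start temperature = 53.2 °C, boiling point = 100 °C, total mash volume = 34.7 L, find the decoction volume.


V_dec = V_total·(T_target − T_start)/(T_boil − T_start)
V_dec = 34.7·(70.3 − 53.2)/(100 − 53.2)

12.6788 L


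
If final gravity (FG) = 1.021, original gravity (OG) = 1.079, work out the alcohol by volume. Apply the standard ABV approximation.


ABV = (OG − FG) · 131.25
ABV = (1.079 − 1.021) · 131.25

7.6125 % ABV


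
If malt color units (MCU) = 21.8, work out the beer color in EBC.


SRM = 1.4922·MCU^0.6859;  EBC = SRM·1.97
SRM = 1.4922·21.8^0.6859 = 12.3559
EBC = 12.3559·1.97

24.3411 EBC


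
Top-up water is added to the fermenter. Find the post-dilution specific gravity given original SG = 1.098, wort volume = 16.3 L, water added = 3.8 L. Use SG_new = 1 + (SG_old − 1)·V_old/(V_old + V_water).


pts = (1.098 − 1)·1000·16.3/(16.3 + 3.8) = 79.4726
SG_new = 1 + 79.4726/1000

1.0795


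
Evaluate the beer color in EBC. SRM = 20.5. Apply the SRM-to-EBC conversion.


EBC = SRM · 1.97
EBC = 20.5 · 1.97

40.3850 EBC


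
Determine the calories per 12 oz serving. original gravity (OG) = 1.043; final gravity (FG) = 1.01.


ABW = (OG−FG)·131.25·0.79/FG;  °P = 259 − 259/SG (for OG→OE and FG→AE);  RE = 0.1808·OE + 0.8192·AE;  Cal = (6.9·ABW + 4·(RE−0.1))·FG·3.55
ABW = (1.043 − 1.01)·131.25·0.79/1.01 = 3.3878
OE = 259 − 259/1.043 = 10.6779 °P
AE = 259 − 259/1.01 = 2.5644 °P
RE = 0.1808·10.6779 + 0.8192·2.5644 = 4.0313 °P
Cal = (6.9·3.3878 + 4·(4.0313−0.1))·1.01·3.55

140.1966 kcal


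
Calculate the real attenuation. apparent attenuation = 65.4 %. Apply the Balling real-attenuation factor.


RA = AA · 0.8192
RA = 65.4 · 0.8192

53.5757 %


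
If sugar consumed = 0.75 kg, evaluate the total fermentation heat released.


Q = m_sugar · 590 kJ/kg
Q = 0.75 · 590

442.5000 kJ


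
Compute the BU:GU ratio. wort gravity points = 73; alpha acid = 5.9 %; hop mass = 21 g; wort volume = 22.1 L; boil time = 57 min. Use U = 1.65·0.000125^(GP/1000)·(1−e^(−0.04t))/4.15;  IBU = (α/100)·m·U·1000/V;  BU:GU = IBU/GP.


U = 1.65·0.000125^(73/1000)·(1−e^(−0.04·57))/4.15 = 0.1852
IBU = (5.9/100)·21·0.1852·1000/22.1 = 10.3831
BU:GU = 10.3831/73

0.1422


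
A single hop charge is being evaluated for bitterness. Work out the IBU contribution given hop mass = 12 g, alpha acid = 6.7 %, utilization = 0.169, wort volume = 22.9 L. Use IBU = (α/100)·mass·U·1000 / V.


IBU = (6.7/100)·12·0.169·1000 / 22.9

5.9334 IBU


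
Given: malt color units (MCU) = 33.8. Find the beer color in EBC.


SRM = 1.4922·MCU^0.6859;  EBC = SRM·1.97
SRM = 1.4922·33.8^0.6859 = 16.6921
EBC = 16.6921·1.97

32.8834 EBC


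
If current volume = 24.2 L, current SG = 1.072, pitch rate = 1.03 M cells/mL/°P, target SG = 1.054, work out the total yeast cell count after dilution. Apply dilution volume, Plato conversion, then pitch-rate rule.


V_w = V·((SG_c−1)/(SG_t−1)−1);  °P = 259 − 259/SG_t;  cells = rate·(V+V_w)·°P
V_w = 24.2·((1.072−1)/(1.054−1)−1) = 8.0667
V_final = 24.2 + 8.0667 = 32.2667
°P = 259 − 259/1.054 = 13.2694
cells = 1.03·32.2667·13.2694

441.0057 billion cells


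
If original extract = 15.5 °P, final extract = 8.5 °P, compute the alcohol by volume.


SG = 259/(259 − P);  ABV = (OG − FG)·131.25
OG = 259/(259 − 15.5) = 1.0637
FG = 259/(259 − 8.5) = 1.0339
ABV = (1.0637 − 1.0339)·131.25

3.9011 % ABV


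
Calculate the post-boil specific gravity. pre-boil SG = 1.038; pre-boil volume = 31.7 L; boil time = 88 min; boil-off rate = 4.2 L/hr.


V_post = V_pre − rate·(t/60);  SG_post = 1 + (SG_pre−1)·V_pre/V_post
V_post = 31.7 − 4.2·(88/60) = 25.5400
SG_post = 1 + (1.038 − 1)·31.7/25.5400

1.0472


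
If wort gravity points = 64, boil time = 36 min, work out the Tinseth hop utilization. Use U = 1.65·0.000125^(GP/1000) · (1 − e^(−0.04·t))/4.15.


bigness = 1.65·0.000125^(64/1000) = 0.9283
boil_factor = (1 − e^(−0.04·36))/4.15 = 0.1839
U = 0.9283 · 0.1839

0.1707


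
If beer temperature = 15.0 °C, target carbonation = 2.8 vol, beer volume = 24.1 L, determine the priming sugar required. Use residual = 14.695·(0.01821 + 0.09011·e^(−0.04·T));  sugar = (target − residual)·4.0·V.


residual = 14.695·(0.01821 + 0.09011·e^(−0.04·15.0)) = 0.9943
sugar = (2.8 − 0.9943)·4.0·24.1

174.0681 g


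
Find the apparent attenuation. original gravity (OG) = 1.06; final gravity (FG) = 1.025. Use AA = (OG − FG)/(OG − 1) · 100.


AA = (1.06 − 1.025)/(1.06 − 1) · 100

58.3333 %


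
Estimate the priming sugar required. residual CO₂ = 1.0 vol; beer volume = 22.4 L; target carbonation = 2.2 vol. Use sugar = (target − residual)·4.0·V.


sugar = (2.2 − 1.0)·4.0·22.4

107.5200 g


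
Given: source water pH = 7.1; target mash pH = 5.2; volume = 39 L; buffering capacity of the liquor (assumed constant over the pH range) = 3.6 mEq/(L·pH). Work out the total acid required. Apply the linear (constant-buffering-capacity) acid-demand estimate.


acid = buffering capacity · (pH_source − pH_target) · V
acid = 3.6 · (7.1 − 5.2) · 39

266.7600 mEq


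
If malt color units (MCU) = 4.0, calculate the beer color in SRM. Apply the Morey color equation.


SRM = 1.4922 · MCU^0.6859
SRM = 1.4922 · 4.0^0.6859

3.8617 SRM


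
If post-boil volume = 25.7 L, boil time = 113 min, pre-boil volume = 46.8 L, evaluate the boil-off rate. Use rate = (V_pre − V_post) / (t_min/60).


rate = (46.8 − 25.7) / (113/60)

11.2035 L/hr


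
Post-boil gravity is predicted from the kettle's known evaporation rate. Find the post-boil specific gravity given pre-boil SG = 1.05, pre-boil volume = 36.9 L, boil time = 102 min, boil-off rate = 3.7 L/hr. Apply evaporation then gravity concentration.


V_post = V_pre − rate·(t/60);  SG_post = 1 + (SG_pre−1)·V_pre/V_post
V_post = 36.9 − 3.7·(102/60) = 30.6100
SG_post = 1 + (1.05 − 1)·36.9/30.6100

1.0603


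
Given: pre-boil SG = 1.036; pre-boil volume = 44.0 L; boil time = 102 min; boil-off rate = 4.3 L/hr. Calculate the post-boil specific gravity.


V_post = V_pre − rate·(t/60);  SG_post = 1 + (SG_pre−1)·V_pre/V_post
V_post = 44.0 − 4.3·(102/60) = 36.6900
SG_post = 1 + (1.036 − 1)·44.0/36.6900

1.0432


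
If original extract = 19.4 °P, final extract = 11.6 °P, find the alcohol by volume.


SG = 259/(259 − P);  ABV = (OG − FG)·131.25
OG = 259/(259 − 19.4) = 1.0810
FG = 259/(259 − 11.6) = 1.0469
ABV = (1.0810 − 1.0469)·131.25

4.4731 % ABV


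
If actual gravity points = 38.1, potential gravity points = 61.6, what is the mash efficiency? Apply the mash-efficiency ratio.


efficiency = actual / potential × 100
efficiency = 38.1 / 61.6 × 100

61.8506 %


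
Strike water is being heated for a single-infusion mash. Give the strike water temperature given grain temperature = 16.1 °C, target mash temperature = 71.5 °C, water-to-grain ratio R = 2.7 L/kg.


T_strike = (0.41/R)·(T_mash − T_grain) + T_mash
T_strike = (0.41/2.7)·(71.5 − 16.1) + 71.5

79.9126 °C


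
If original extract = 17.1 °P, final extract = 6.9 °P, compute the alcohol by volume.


SG = 259/(259 − P);  ABV = (OG − FG)·131.25
OG = 259/(259 − 17.1) = 1.0707
FG = 259/(259 − 6.9) = 1.0274
ABV = (1.0707 − 1.0274)·131.25

5.6858 % ABV


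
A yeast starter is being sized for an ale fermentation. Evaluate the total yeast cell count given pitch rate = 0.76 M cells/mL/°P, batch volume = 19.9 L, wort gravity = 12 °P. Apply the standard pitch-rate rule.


cells (billions) = rate · V_L · °P
cells = 0.76 · 19.9 · 12

181.4880 billion cells


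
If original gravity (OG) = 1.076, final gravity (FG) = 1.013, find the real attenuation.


AA = (OG−FG)/(OG−1)·100;  RA = AA·0.8192
AA = (1.076 − 1.013)/(1.076 − 1)·100 = 82.8947
RA = 82.8947·0.8192

67.9074 %


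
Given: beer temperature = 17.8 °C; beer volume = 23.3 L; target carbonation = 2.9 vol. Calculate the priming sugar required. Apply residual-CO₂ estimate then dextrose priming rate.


residual = 14.695·(0.01821 + 0.09011·e^(−0.04·T));  sugar = (target − residual)·4.0·V
residual = 14.695·(0.01821 + 0.09011·e^(−0.04·17.8)) = 0.9173
sugar = (2.9 − 0.9173)·4.0·23.3

184.7863 g


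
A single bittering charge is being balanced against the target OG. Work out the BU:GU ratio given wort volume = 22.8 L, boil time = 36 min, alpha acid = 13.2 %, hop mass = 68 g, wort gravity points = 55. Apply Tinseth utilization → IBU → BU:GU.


U = 1.65·0.000125^(GP/1000)·(1−e^(−0.04t))/4.15;  IBU = (α/100)·m·U·1000/V;  BU:GU = IBU/GP
U = 1.65·0.000125^(55/1000)·(1−e^(−0.04·36))/4.15 = 0.1851
IBU = (13.2/100)·68·0.1851·1000/22.8 = 72.8584
BU:GU = 72.8584/55

1.3247


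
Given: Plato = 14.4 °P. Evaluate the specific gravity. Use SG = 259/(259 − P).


SG = 259/(259 − 14.4)

1.0589


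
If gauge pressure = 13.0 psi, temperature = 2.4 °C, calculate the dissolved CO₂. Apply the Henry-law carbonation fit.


vols = (P + 14.695)·(0.01821 + 0.09011·e^(−0.04·T))
vols = (13.0 + 14.695)·(0.01821 + 0.09011·e^(−0.04·2.4))

2.7715 volumes


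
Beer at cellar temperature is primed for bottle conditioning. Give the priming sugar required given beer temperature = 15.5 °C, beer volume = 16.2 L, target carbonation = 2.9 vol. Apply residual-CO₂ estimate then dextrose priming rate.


residual = 14.695·(0.01821 + 0.09011·e^(−0.04·T));  sugar = (target − residual)·4.0·V
residual = 14.695·(0.01821 + 0.09011·e^(−0.04·15.5)) = 0.9799
sugar = (2.9 − 0.9799)·4.0·16.2

124.4209 g


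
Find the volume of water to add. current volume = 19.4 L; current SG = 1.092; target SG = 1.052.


V_water = V·((SG_curr − 1)/(SG_target − 1) − 1)
V_water = 19.4·((1.092 − 1)/(1.052 − 1) − 1)

14.9231 L


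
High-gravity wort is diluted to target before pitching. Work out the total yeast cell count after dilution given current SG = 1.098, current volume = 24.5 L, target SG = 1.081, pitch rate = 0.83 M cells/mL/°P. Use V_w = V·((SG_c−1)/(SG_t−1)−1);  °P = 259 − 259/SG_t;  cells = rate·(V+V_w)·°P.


V_w = 24.5·((1.098−1)/(1.081−1)−1) = 5.1420
V_final = 24.5 + 5.1420 = 29.6420
°P = 259 − 259/1.081 = 19.4070
cells = 0.83·29.6420·19.4070

477.4681 billion cells


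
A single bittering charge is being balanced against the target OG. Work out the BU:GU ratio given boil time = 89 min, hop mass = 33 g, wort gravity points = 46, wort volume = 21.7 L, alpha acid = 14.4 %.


U = 1.65·0.000125^(GP/1000)·(1−e^(−0.04t))/4.15;  IBU = (α/100)·m·U·1000/V;  BU:GU = IBU/GP
U = 1.65·0.000125^(46/1000)·(1−e^(−0.04·89))/4.15 = 0.2555
IBU = (14.4/100)·33·0.2555·1000/21.7 = 55.9475
BU:GU = 55.9475/46

1.2162


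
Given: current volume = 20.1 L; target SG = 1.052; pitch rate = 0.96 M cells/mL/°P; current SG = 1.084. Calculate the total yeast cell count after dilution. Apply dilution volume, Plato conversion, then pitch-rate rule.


V_w = V·((SG_c−1)/(SG_t−1)−1);  °P = 259 − 259/SG_t;  cells = rate·(V+V_w)·°P
V_w = 20.1·((1.084−1)/(1.052−1)−1) = 12.3692
V_final = 20.1 + 12.3692 = 32.4692
°P = 259 − 259/1.052 = 12.8023
cells = 0.96·32.4692·12.8023

399.0530 billion cells


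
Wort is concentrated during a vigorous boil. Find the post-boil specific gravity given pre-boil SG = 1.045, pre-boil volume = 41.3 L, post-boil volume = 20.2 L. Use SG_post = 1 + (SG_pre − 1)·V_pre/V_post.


pts_pre = (1.045 − 1)·1000 = 45.0000
pts_post = 45.0000·41.3/20.2 = 92.0050
SG_post = 1 + 92.0050/1000

1.0920


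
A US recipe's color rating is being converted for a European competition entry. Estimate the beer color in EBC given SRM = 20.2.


EBC = SRM · 1.97
EBC = 20.2 · 1.97

39.7940 EBC


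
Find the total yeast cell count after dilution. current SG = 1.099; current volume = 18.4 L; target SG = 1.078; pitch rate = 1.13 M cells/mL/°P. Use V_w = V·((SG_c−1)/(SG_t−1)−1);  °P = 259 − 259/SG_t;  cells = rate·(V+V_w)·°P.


V_w = 18.4·((1.099−1)/(1.078−1)−1) = 4.9538
V_final = 18.4 + 4.9538 = 23.3538
°P = 259 − 259/1.078 = 18.7403
cells = 1.13·23.3538·18.7403

494.5526 billion cells


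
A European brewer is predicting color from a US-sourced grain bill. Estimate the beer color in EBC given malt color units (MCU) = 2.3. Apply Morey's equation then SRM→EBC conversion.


SRM = 1.4922·MCU^0.6859;  EBC = SRM·1.97
SRM = 1.4922·2.3^0.6859 = 2.6420
EBC = 2.6420·1.97

5.2048 EBC


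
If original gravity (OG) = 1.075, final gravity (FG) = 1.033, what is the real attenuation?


AA = (OG−FG)/(OG−1)·100;  RA = AA·0.8192
AA = (1.075 − 1.033)/(1.075 − 1)·100 = 56.0000
RA = 56.0000·0.8192

45.8752 %


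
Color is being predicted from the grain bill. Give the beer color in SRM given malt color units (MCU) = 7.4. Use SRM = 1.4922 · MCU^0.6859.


SRM = 1.4922 · 7.4^0.6859

5.8889 SRM


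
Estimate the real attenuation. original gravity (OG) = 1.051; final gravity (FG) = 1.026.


AA = (OG−FG)/(OG−1)·100;  RA = AA·0.8192
AA = (1.051 − 1.026)/(1.051 − 1)·100 = 49.0196
RA = 49.0196·0.8192

40.1569 %


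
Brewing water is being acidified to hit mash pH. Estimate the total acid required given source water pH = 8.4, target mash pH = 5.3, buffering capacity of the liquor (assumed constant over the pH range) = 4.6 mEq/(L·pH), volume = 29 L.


acid = buffering capacity · (pH_source − pH_target) · V
acid = 4.6 · (8.4 − 5.3) · 29

413.5400 mEq


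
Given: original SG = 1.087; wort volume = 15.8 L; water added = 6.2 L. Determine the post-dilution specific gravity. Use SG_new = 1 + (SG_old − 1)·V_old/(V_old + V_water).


pts = (1.087 − 1)·1000·15.8/(15.8 + 6.2) = 62.4818
SG_new = 1 + 62.4818/1000

1.0625


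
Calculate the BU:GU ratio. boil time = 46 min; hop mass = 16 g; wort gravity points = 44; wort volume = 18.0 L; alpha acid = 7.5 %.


U = 1.65·0.000125^(GP/1000)·(1−e^(−0.04t))/4.15;  IBU = (α/100)·m·U·1000/V;  BU:GU = IBU/GP
U = 1.65·0.000125^(44/1000)·(1−e^(−0.04·46))/4.15 = 0.2252
IBU = (7.5/100)·16·0.2252·1000/18.0 = 15.0141
BU:GU = 15.0141/44

0.3412


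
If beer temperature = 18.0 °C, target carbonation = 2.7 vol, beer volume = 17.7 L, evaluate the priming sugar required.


residual = 14.695·(0.01821 + 0.09011·e^(−0.04·T));  sugar = (target − residual)·4.0·V
residual = 14.695·(0.01821 + 0.09011·e^(−0.04·18.0)) = 0.9121
sugar = (2.7 − 0.9121)·4.0·17.7

126.5807 g


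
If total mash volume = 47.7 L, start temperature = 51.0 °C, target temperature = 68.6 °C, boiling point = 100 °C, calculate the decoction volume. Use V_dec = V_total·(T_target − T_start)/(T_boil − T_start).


V_dec = 47.7·(68.6 − 51.0)/(100 − 51.0)

17.1331 L


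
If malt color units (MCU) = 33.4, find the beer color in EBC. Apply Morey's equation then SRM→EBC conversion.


SRM = 1.4922·MCU^0.6859;  EBC = SRM·1.97
SRM = 1.4922·33.4^0.6859 = 16.5564
EBC = 16.5564·1.97

32.6160 EBC


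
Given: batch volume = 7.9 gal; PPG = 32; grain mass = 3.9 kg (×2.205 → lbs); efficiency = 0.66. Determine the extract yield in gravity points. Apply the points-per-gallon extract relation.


points = lbs × PPG × eff / vol
lbs = 3.9 × 2.205 = 8.5995
points = 8.5995 × 32 × 0.66 / 7.9

22.9901 points


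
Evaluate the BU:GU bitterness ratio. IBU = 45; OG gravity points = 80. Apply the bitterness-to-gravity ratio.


BU:GU = IBU / OG_points
BU:GU = 45 / 80

0.5625


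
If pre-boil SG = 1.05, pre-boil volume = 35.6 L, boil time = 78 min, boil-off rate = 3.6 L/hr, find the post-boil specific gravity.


V_post = V_pre − rate·(t/60);  SG_post = 1 + (SG_pre−1)·V_pre/V_post
V_post = 35.6 − 3.6·(78/60) = 30.9200
SG_post = 1 + (1.05 − 1)·35.6/30.9200

1.0576


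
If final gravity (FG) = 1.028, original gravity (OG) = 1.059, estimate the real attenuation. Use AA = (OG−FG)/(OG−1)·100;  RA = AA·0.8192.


AA = (1.059 − 1.028)/(1.059 − 1)·100 = 52.5424
RA = 52.5424·0.8192

43.0427 %


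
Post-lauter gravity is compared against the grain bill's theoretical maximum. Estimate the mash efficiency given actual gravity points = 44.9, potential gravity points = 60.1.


efficiency = actual / potential × 100
efficiency = 44.9 / 60.1 × 100

74.7088 %


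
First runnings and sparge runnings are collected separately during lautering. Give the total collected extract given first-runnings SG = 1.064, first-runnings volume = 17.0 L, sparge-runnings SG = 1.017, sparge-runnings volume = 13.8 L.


total = Σ (SG_i − 1)·1000·V_i
first = (1.064 − 1)·1000·17.0 = 1088.0000
sparge = (1.017 − 1)·1000·13.8 = 234.6000
total = 1088.0000 + 234.6000

1322.6000 gravity·L


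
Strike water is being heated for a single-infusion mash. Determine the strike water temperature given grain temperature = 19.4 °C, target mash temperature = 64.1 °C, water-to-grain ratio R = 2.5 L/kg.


T_strike = (0.41/R)·(T_mash − T_grain) + T_mash
T_strike = (0.41/2.5)·(64.1 − 19.4) + 64.1

71.4308 °C


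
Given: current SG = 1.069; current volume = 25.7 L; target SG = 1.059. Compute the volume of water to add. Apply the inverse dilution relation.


V_water = V·((SG_curr − 1)/(SG_target − 1) − 1)
V_water = 25.7·((1.069 − 1)/(1.059 − 1) − 1)

4.3559 L


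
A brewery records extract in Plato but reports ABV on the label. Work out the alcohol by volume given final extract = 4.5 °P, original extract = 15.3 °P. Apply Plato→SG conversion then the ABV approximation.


SG = 259/(259 − P);  ABV = (OG − FG)·131.25
OG = 259/(259 − 15.3) = 1.0628
FG = 259/(259 − 4.5) = 1.0177
ABV = (1.0628 − 1.0177)·131.25

5.9194 % ABV


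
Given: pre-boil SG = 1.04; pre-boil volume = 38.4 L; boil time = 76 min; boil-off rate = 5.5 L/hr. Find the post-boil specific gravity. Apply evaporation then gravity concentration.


V_post = V_pre − rate·(t/60);  SG_post = 1 + (SG_pre−1)·V_pre/V_post
V_post = 38.4 − 5.5·(76/60) = 31.4333
SG_post = 1 + (1.04 − 1)·38.4/31.4333

1.0489


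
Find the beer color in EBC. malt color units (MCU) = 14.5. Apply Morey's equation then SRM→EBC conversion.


SRM = 1.4922·MCU^0.6859;  EBC = SRM·1.97
SRM = 1.4922·14.5^0.6859 = 9.3413
EBC = 9.3413·1.97

18.4024 EBC


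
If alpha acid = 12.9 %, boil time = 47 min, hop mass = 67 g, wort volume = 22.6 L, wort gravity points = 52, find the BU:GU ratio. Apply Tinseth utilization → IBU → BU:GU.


U = 1.65·0.000125^(GP/1000)·(1−e^(−0.04t))/4.15;  IBU = (α/100)·m·U·1000/V;  BU:GU = IBU/GP
U = 1.65·0.000125^(52/1000)·(1−e^(−0.04·47))/4.15 = 0.2111
IBU = (12.9/100)·67·0.2111·1000/22.6 = 80.7467
BU:GU = 80.7467/52

1.5528


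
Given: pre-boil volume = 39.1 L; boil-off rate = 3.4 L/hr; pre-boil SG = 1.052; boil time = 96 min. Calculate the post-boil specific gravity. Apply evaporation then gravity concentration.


V_post = V_pre − rate·(t/60);  SG_post = 1 + (SG_pre−1)·V_pre/V_post
V_post = 39.1 − 3.4·(96/60) = 33.6600
SG_post = 1 + (1.052 − 1)·39.1/33.6600

1.0604


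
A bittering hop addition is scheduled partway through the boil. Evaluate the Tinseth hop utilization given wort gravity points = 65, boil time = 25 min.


U = 1.65·0.000125^(GP/1000) · (1 − e^(−0.04·t))/4.15
bigness = 1.65·0.000125^(65/1000) = 0.9200
boil_factor = (1 − e^(−0.04·25))/4.15 = 0.1523
U = 0.9200 · 0.1523

0.1401


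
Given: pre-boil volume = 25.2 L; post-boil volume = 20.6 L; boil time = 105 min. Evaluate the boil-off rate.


rate = (V_pre − V_post) / (t_min/60)
rate = (25.2 − 20.6) / (105/60)

2.6286 L/hr


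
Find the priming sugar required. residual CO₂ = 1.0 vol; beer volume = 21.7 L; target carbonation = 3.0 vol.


sugar = (target − residual)·4.0·V
sugar = (3.0 − 1.0)·4.0·21.7

173.6000 g


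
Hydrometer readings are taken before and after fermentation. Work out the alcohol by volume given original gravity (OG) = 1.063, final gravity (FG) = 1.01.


ABV = (OG − FG) · 131.25
ABV = (1.063 − 1.01) · 131.25

6.9562 % ABV


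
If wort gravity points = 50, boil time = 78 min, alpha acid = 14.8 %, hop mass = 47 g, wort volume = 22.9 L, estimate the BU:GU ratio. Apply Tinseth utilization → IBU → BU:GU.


U = 1.65·0.000125^(GP/1000)·(1−e^(−0.04t))/4.15;  IBU = (α/100)·m·U·1000/V;  BU:GU = IBU/GP
U = 1.65·0.000125^(50/1000)·(1−e^(−0.04·78))/4.15 = 0.2425
IBU = (14.8/100)·47·0.2425·1000/22.9 = 73.6533
BU:GU = 73.6533/50

1.4731


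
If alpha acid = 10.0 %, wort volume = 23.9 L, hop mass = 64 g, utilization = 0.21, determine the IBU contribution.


IBU = (α/100)·mass·U·1000 / V
IBU = (10.0/100)·64·0.21·1000 / 23.9

56.2343 IBU


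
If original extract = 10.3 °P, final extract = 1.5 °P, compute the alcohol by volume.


SG = 259/(259 − P);  ABV = (OG − FG)·131.25
OG = 259/(259 − 10.3) = 1.0414
FG = 259/(259 − 1.5) = 1.0058
ABV = (1.0414 − 1.0058)·131.25

4.6712 % ABV


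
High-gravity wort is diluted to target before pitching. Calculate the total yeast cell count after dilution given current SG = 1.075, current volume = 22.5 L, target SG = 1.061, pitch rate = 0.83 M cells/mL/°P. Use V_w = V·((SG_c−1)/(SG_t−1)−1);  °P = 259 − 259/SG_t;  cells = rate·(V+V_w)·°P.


V_w = 22.5·((1.075−1)/(1.061−1)−1) = 5.1639
V_final = 22.5 + 5.1639 = 27.6639
°P = 259 − 259/1.061 = 14.8907
cells = 0.83·27.6639·14.8907

341.9056 billion cells


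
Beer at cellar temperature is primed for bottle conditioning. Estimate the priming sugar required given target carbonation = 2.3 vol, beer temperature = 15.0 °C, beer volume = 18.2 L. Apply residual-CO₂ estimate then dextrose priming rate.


residual = 14.695·(0.01821 + 0.09011·e^(−0.04·T));  sugar = (target − residual)·4.0·V
residual = 14.695·(0.01821 + 0.09011·e^(−0.04·15.0)) = 0.9943
sugar = (2.3 − 0.9943)·4.0·18.2

95.0539 g


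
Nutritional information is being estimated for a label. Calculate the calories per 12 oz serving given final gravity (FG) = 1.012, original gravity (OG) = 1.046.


ABW = (OG−FG)·131.25·0.79/FG;  °P = 259 − 259/SG (for OG→OE and FG→AE);  RE = 0.1808·OE + 0.8192·AE;  Cal = (6.9·ABW + 4·(RE−0.1))·FG·3.55
ABW = (1.046 − 1.012)·131.25·0.79/1.012 = 3.4836
OE = 259 − 259/1.046 = 11.3901 °P
AE = 259 − 259/1.012 = 3.0711 °P
RE = 0.1808·11.3901 + 0.8192·3.0711 = 4.5752 °P
Cal = (6.9·3.4836 + 4·(4.5752−0.1))·1.012·3.55

150.6646 kcal


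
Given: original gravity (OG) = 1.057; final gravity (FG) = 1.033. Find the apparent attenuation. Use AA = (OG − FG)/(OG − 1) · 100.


AA = (1.057 − 1.033)/(1.057 − 1) · 100

42.1053 %


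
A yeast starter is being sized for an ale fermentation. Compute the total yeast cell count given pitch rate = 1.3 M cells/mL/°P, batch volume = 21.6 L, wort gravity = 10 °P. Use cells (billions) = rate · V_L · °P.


cells = 1.3 · 21.6 · 10

280.8000 billion cells


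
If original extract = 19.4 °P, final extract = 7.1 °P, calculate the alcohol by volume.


SG = 259/(259 − P);  ABV = (OG − FG)·131.25
OG = 259/(259 − 19.4) = 1.0810
FG = 259/(259 − 7.1) = 1.0282
ABV = (1.0810 − 1.0282)·131.25

6.9277 % ABV


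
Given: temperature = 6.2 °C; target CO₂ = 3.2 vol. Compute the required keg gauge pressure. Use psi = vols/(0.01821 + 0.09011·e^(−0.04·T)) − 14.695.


psi = 3.2/(0.01821 + 0.09011·e^(−0.04·6.2)) − 14.695

21.4517 psi


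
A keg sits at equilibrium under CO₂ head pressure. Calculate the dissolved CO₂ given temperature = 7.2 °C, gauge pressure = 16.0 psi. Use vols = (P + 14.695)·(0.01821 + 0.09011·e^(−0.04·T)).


vols = (16.0 + 14.695)·(0.01821 + 0.09011·e^(−0.04·7.2))

2.6327 volumes


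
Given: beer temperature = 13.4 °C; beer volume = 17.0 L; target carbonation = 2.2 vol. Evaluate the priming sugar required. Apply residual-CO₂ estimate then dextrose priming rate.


residual = 14.695·(0.01821 + 0.09011·e^(−0.04·T));  sugar = (target − residual)·4.0·V
residual = 14.695·(0.01821 + 0.09011·e^(−0.04·13.4)) = 1.0423
sugar = (2.2 − 1.0423)·4.0·17.0

78.7206 g


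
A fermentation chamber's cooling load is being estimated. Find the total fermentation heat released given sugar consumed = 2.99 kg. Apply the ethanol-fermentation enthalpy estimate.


Q = m_sugar · 590 kJ/kg
Q = 2.99 · 590

1764.1000 kJ


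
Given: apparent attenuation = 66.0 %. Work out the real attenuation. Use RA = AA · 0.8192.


RA = 66.0 · 0.8192

54.0672 %


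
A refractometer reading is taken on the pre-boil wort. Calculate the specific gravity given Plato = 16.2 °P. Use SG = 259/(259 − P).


SG = 259/(259 − 16.2)

1.0667


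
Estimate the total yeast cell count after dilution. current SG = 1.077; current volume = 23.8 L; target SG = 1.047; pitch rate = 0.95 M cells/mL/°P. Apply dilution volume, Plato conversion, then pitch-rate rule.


V_w = V·((SG_c−1)/(SG_t−1)−1);  °P = 259 − 259/SG_t;  cells = rate·(V+V_w)·°P
V_w = 23.8·((1.077−1)/(1.047−1)−1) = 15.1915
V_final = 23.8 + 15.1915 = 38.9915
°P = 259 − 259/1.047 = 11.6266
cells = 0.95·38.9915·11.6266

430.6698 billion cells


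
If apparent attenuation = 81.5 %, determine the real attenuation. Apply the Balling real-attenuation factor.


RA = AA · 0.8192
RA = 81.5 · 0.8192

66.7648 %


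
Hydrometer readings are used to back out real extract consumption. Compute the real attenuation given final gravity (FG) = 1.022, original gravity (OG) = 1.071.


AA = (OG−FG)/(OG−1)·100;  RA = AA·0.8192
AA = (1.071 − 1.022)/(1.071 − 1)·100 = 69.0141
RA = 69.0141·0.8192

56.5363 %


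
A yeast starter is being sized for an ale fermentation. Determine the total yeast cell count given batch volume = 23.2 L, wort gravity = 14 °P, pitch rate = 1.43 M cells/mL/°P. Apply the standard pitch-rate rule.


cells (billions) = rate · V_L · °P
cells = 1.43 · 23.2 · 14

464.4640 billion cells


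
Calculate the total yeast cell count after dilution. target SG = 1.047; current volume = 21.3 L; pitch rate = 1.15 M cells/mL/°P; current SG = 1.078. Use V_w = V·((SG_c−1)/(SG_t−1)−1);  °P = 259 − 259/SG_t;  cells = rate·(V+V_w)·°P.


V_w = 21.3·((1.078−1)/(1.047−1)−1) = 14.0489
V_final = 21.3 + 14.0489 = 35.3489
°P = 259 − 259/1.047 = 11.6266
cells = 1.15·35.3489·11.6266

472.6342 billion cells


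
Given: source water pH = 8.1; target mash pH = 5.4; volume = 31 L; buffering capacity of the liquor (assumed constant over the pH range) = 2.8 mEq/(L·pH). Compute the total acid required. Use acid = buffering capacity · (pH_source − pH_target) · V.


acid = 2.8 · (8.1 − 5.4) · 31

234.3600 mEq


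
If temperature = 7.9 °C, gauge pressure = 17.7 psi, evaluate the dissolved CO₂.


vols = (P + 14.695)·(0.01821 + 0.09011·e^(−0.04·T))
vols = (17.7 + 14.695)·(0.01821 + 0.09011·e^(−0.04·7.9))

2.7181 volumes


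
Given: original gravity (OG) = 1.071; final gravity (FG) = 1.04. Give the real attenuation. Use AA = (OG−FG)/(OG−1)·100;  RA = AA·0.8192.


AA = (1.071 − 1.04)/(1.071 − 1)·100 = 43.6620
RA = 43.6620·0.8192

35.7679 %


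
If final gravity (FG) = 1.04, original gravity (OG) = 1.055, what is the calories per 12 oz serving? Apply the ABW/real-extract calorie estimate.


ABW = (OG−FG)·131.25·0.79/FG;  °P = 259 − 259/SG (for OG→OE and FG→AE);  RE = 0.1808·OE + 0.8192·AE;  Cal = (6.9·ABW + 4·(RE−0.1))·FG·3.55
ABW = (1.055 − 1.04)·131.25·0.79/1.04 = 1.4955
OE = 259 − 259/1.055 = 13.5024 °P
AE = 259 − 259/1.04 = 9.9615 °P
RE = 0.1808·13.5024 + 0.8192·9.9615 = 10.6017 °P
Cal = (6.9·1.4955 + 4·(10.6017−0.1))·1.04·3.55

193.1868 kcal


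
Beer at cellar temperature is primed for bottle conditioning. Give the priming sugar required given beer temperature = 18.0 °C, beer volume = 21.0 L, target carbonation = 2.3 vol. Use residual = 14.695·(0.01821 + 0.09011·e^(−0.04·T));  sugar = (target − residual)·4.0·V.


residual = 14.695·(0.01821 + 0.09011·e^(−0.04·18.0)) = 0.9121
sugar = (2.3 − 0.9121)·4.0·21.0

116.5805 g


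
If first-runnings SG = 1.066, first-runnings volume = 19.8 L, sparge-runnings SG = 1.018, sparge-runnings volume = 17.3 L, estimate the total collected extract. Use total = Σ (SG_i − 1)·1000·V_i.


first = (1.066 − 1)·1000·19.8 = 1306.8000
sparge = (1.018 − 1)·1000·17.3 = 311.4000
total = 1306.8000 + 311.4000

1618.2000 gravity·L


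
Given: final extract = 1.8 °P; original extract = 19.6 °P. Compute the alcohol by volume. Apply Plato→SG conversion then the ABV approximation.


SG = 259/(259 − P);  ABV = (OG − FG)·131.25
OG = 259/(259 − 19.6) = 1.0819
FG = 259/(259 − 1.8) = 1.0070
ABV = (1.0819 − 1.0070)·131.25

9.8271 % ABV


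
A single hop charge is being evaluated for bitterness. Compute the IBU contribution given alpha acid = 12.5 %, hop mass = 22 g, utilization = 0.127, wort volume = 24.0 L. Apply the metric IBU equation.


IBU = (α/100)·mass·U·1000 / V
IBU = (12.5/100)·22·0.127·1000 / 24.0

14.5521 IBU


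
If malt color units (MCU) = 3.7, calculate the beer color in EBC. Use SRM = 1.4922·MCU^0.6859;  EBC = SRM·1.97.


SRM = 1.4922·3.7^0.6859 = 3.6606
EBC = 3.6606·1.97

7.2115 EBC


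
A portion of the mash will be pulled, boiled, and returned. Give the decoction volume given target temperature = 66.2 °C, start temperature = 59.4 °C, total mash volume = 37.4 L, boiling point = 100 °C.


V_dec = V_total·(T_target − T_start)/(T_boil − T_start)
V_dec = 37.4·(66.2 − 59.4)/(100 − 59.4)

6.2640 L


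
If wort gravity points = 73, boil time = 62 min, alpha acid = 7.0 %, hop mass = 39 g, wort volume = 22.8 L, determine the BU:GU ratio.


U = 1.65·0.000125^(GP/1000)·(1−e^(−0.04t))/4.15;  IBU = (α/100)·m·U·1000/V;  BU:GU = IBU/GP
U = 1.65·0.000125^(73/1000)·(1−e^(−0.04·62))/4.15 = 0.1890
IBU = (7.0/100)·39·0.1890·1000/22.8 = 22.6337
BU:GU = 22.6337/73

0.3101


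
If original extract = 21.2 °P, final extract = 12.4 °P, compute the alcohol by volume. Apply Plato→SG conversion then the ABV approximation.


SG = 259/(259 − P);  ABV = (OG − FG)·131.25
OG = 259/(259 − 21.2) = 1.0892
FG = 259/(259 − 12.4) = 1.0503
ABV = (1.0892 − 1.0503)·131.25

5.1013 % ABV


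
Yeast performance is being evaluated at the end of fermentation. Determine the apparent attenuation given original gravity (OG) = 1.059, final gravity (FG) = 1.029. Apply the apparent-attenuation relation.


AA = (OG − FG)/(OG − 1) · 100
AA = (1.059 − 1.029)/(1.059 − 1) · 100

50.8475 %
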